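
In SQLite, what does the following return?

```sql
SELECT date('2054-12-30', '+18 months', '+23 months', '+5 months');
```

Adding +18 months to 2054-12-30 gives 2056-06-30.
Adding +23 months to 2056-06-30 gives 2058-05-30.
Adding +5 months to 2058-05-30 gives 2058-10-30.

2058-10-30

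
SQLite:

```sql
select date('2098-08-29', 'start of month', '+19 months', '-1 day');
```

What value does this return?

`start of month` rewinds 2098-08-29 to 2098-08-01.
Adding +19 months to 2098-08-01 gives 2100-03-01.
Going back 1 day from 2100-03-01 reaches 2100-02-28 (last day of February, 28 days).

2100-02-28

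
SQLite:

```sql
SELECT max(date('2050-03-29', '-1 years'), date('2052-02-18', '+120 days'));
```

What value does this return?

date('2050-03-29', '-1 years') → 2049-03-29.
date('2052-02-18', '+120 days') → 2052-06-17.
Later of the two is 2052-06-17.

2052-06-17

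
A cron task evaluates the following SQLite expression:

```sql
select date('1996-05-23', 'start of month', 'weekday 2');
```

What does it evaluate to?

1996-05-07

`start of month` rewinds 1996-05-23 to 1996-05-01.
`weekday 2` advances to the next Tuesday; 1996-05-01 is a Wednesday, so it moves forward to 1996-05-07.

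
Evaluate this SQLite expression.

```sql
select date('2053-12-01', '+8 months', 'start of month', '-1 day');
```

2054-07-31

Adding +8 months to 2053-12-01 gives 2054-08-01.
`start of month` rewinds 2054-08-01 to 2054-08-01.
Going back 1 day from 2054-08-01 reaches 2054-07-31 (last day of July, 31 days).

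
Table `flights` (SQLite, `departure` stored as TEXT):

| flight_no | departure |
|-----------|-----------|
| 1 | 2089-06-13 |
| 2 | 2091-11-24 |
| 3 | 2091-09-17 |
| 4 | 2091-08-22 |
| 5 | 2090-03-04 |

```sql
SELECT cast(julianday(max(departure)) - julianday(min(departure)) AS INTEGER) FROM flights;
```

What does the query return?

MIN = 2089-06-13, MAX = 2091-11-24.
17 days remain in June 2089 after the 13th (30 − 13).
Full months from July 2089 through October 2091 contribute their day counts.
Then 24 days into November 2091.
Total: 17 + 31 + 31 + 30 + 31 + 30 + 31 + 31 + 28 + 31 + 30 + 31 + 30 + 31 + 31 + 30 + 31 + 30 + 31 + 31 + 28 + 31 + 30 + 31 + 30 + 31 + 31 + 30 + 31 + 24 = 894.

894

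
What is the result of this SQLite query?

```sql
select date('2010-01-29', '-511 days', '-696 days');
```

Applying '-511 days' to 2010-01-29: counting 511 days back gives 2008-09-05.
Applying '-696 days' to 2008-09-05: counting 696 days back gives 2006-10-10.

2006-10-10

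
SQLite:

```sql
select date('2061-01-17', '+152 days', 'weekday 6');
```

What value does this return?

Applying '+152 days' to 2061-01-17: counting 152 days forward gives 2061-06-18.
`weekday 6` advances to the next Saturday; 2061-06-18 is already a Saturday, so it stays at 2061-06-18.

2061-06-18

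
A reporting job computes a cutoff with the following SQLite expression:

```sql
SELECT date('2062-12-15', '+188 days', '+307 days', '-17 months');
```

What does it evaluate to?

2062-11-23

Applying '+188 days' to 2062-12-15: counting 188 days forward gives 2063-06-21.
Applying '+307 days' to 2063-06-21: counting 307 days forward gives 2064-04-23.
Adding -17 months to 2064-04-23 gives 2062-11-23.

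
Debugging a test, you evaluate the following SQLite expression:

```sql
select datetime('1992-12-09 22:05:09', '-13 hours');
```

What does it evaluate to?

-13 hours from 1992-12-09 22:05:09 is 1992-12-09 09:05:09.

1992-12-09 09:05:09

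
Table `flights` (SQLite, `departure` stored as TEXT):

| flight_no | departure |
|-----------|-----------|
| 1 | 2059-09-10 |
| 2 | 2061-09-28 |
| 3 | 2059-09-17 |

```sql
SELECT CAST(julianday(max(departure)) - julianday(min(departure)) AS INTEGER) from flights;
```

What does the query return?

MIN = 2059-09-10, MAX = 2061-09-28.
20 days remain in September 2059 after the 10th (30 − 10).
Full months from October 2059 through August 2061 contribute their day counts.
Then 28 days into September 2061.
Total: 20 + 31 + 30 + 31 + 31 + 29 + 31 + 30 + 31 + 30 + 31 + 31 + 30 + 31 + 30 + 31 + 31 + 28 + 31 + 30 + 31 + 30 + 31 + 31 + 28 = 749.

749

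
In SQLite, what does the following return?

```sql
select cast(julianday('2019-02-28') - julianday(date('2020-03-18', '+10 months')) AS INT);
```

Adding +10 months to 2020-03-18 gives 2021-01-18.
0 days remain in February 2019 after the 28th (28 − 28).
Full months from March 2019 through December 2020 contribute their day counts.
Then 18 days into January 2021.
Total: 0 + 31 + 30 + 31 + 30 + 31 + 31 + 30 + 31 + 30 + 31 + 31 + 29 + 31 + 30 + 31 + 30 + 31 + 31 + 30 + 31 + 30 + 31 + 18 = 690.
The subtraction is earlier − later, so the result is −690 → -690.

-690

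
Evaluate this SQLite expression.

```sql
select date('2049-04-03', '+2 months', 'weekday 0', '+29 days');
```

2049-07-05

Adding +2 months to 2049-04-03 gives 2049-06-03.
`weekday 0` advances to the next Sunday; 2049-06-03 is a Thursday, so it moves forward to 2049-06-06.
June 2049 has 30 days; 24 remain after the 6th, so 25 days reach 2049-07-01.
Advancing 4 more days within July lands on 2049-07-05.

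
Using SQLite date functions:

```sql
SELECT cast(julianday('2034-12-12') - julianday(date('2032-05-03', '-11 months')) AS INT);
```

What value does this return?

Adding -11 months to 2032-05-03 gives 2031-06-03.
27 days remain in June 2031 after the 3rd (30 − 3).
Full months from July 2031 through November 2034 contribute their day counts.
Then 12 days into December 2034.
Total: 27 + 31 + 31 + 30 + 31 + 30 + 31 + 31 + 29 + 31 + 30 + 31 + 30 + 31 + 31 + 30 + 31 + 30 + 31 + 31 + 28 + 31 + 30 + 31 + 30 + 31 + 31 + 30 + 31 + 30 + 31 + 31 + 28 + 31 + 30 + 31 + 30 + 31 + 31 + 30 + 31 + 30 + 12 = 1288.

1288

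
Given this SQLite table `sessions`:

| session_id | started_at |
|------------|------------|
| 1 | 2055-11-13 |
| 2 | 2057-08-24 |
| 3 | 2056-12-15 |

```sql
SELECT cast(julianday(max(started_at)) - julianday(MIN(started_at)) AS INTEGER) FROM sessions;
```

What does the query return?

MIN = 2055-11-13, MAX = 2057-08-24.
17 days remain in November 2055 after the 13th (30 − 13).
Full months from December 2055 through July 2057 contribute their day counts.
Then 24 days into August 2057.
Total: 17 + 31 + 31 + 29 + 31 + 30 + 31 + 30 + 31 + 31 + 30 + 31 + 30 + 31 + 31 + 28 + 31 + 30 + 31 + 30 + 31 + 24 = 650.

650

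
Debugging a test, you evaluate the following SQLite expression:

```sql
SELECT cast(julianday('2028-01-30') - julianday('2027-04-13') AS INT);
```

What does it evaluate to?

292

17 days remain in April 2027 after the 13th (30 − 13).
Full months from May 2027 through December 2027 contribute their day counts.
Then 30 days into January 2028.
Total: 17 + 31 + 30 + 31 + 31 + 30 + 31 + 30 + 31 + 30 = 292.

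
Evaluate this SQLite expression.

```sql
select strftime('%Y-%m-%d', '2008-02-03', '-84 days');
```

First apply '-84 days': 2008-02-03 → 2007-11-11.
`%Y-%m-%d` extracts the ISO date: 2007-11-11.

2007-11-11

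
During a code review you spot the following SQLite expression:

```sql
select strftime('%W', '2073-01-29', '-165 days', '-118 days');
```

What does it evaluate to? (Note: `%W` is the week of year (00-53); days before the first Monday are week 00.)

16

First apply '-165 days', '-118 days': 2073-01-29 → 2072-04-21.
2072-04-21 is a Thursday. SQLite's %W counts Mondays since the year started; the result is 16.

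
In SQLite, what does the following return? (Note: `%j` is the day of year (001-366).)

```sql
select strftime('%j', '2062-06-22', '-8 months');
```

First apply '-8 months': 2062-06-22 → 2061-10-22.
Day-of-year for 2061-10-22: days since 2061-01-01 inclusive = 295, zero-padded to 295.

295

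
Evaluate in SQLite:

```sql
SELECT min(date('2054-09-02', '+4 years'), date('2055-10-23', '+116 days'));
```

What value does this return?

2056-02-16

date('2054-09-02', '+4 years') → 2058-09-02.
date('2055-10-23', '+116 days') → 2056-02-16.
Earlier of the two is 2056-02-16.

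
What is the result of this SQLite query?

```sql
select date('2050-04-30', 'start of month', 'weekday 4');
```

2050-04-07

`start of month` rewinds 2050-04-30 to 2050-04-01.
`weekday 4` advances to the next Thursday; 2050-04-01 is a Friday, so it moves forward to 2050-04-07.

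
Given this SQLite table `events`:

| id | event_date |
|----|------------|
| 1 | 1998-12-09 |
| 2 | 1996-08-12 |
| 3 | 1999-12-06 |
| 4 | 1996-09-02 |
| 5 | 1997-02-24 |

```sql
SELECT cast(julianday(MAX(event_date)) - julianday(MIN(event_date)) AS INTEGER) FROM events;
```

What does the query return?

1211

MIN = 1996-08-12, MAX = 1999-12-06.
19 days remain in August 1996 after the 12th (31 − 12).
Full months from September 1996 through November 1999 contribute their day counts.
Then 6 days into December 1999.
Total: 19 + 30 + 31 + 30 + 31 + 31 + 28 + 31 + 30 + 31 + 30 + 31 + 31 + 30 + 31 + 30 + 31 + 31 + 28 + 31 + 30 + 31 + 30 + 31 + 31 + 30 + 31 + 30 + 31 + 31 + 28 + 31 + 30 + 31 + 30 + 31 + 31 + 30 + 31 + 30 + 6 = 1211.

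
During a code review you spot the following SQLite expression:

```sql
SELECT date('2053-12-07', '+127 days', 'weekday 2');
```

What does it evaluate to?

Applying '+127 days' to 2053-12-07: counting 127 days forward gives 2054-04-13.
`weekday 2` advances to the next Tuesday; 2054-04-13 is a Monday, so it moves forward to 2054-04-14.

2054-04-14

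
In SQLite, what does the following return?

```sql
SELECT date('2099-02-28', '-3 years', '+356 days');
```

2097-02-18

Adding -3 years to 2099-02-28 gives 2096-02-28.
Applying '+356 days' to 2096-02-28: counting 356 days forward gives 2097-02-18.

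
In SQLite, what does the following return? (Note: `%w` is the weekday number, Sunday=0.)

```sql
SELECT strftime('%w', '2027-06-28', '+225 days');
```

First apply '+225 days': 2027-06-28 → 2028-02-08.
2028-02-08 is a Tuesday; with Sunday=0 that is 2.

2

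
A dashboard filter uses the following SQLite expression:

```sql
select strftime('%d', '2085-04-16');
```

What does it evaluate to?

16

`%d` extracts the 2-digit day of month: 16.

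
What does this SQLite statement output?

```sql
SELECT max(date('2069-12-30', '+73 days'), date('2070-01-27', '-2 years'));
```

date('2069-12-30', '+73 days') → 2070-03-13.
date('2070-01-27', '-2 years') → 2068-01-27.
Later of the two is 2070-03-13.

2070-03-13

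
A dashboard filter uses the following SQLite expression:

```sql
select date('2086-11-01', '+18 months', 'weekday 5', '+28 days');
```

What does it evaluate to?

2088-06-04

Adding +18 months to 2086-11-01 gives 2088-05-01.
`weekday 5` advances to the next Friday; 2088-05-01 is a Saturday, so it moves forward to 2088-05-07.
May 2088 has 31 days; 24 remain after the 7th, so 25 days reach 2088-06-01.
Advancing 3 more days within June lands on 2088-06-04.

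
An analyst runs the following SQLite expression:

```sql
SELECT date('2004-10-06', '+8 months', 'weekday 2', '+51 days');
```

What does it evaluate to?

2005-07-28

Adding +8 months to 2004-10-06 gives 2005-06-06.
`weekday 2` advances to the next Tuesday; 2005-06-06 is a Monday, so it moves forward to 2005-06-07.
Applying '+51 days' to 2005-06-07: counting 51 days forward gives 2005-07-28.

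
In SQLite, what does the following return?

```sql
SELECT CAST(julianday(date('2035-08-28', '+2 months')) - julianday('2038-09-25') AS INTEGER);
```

Adding +2 months to 2035-08-28 gives 2035-10-28.
3 days remain in October 2035 after the 28th (31 − 28).
Full months from November 2035 through August 2038 contribute their day counts.
Then 25 days into September 2038.
Total: 3 + 30 + 31 + 31 + 29 + 31 + 30 + 31 + 30 + 31 + 31 + 30 + 31 + 30 + 31 + 31 + 28 + 31 + 30 + 31 + 30 + 31 + 31 + 30 + 31 + 30 + 31 + 31 + 28 + 31 + 30 + 31 + 30 + 31 + 31 + 25 = 1063.
The subtraction is earlier − later, so the result is −1063 → -1063.

-1063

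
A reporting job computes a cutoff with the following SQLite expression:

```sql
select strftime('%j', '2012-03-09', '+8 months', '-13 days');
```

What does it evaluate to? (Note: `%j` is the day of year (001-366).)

301

First apply '+8 months', '-13 days': 2012-03-09 → 2012-10-27.
Day-of-year for 2012-10-27: days since 2012-01-01 inclusive = 301, zero-padded to 301.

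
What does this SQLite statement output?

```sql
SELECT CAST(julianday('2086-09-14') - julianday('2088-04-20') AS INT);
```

16 days remain in September 2086 after the 14th (30 − 14).
Full months from October 2086 through March 2088 contribute their day counts.
Then 20 days into April 2088.
Total: 16 + 31 + 30 + 31 + 31 + 28 + 31 + 30 + 31 + 30 + 31 + 31 + 30 + 31 + 30 + 31 + 31 + 29 + 31 + 20 = 584.
The subtraction is earlier − later, so the result is −584 → -584.

-584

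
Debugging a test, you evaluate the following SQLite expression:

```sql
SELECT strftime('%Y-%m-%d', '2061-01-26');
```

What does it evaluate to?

2061-01-26

`%Y-%m-%d` extracts the ISO date: 2061-01-26.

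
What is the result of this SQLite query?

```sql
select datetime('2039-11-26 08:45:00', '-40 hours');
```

-40 hours from 2039-11-26 08:45:00 is 2039-11-24 16:45:00 (crosses midnight).

2039-11-24 16:45:00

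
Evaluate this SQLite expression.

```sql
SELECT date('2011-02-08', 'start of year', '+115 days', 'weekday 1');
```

`start of year` rewinds 2011-02-08 to 2011-01-01.
Applying '+115 days' to 2011-01-01: counting 115 days forward gives 2011-04-26.
`weekday 1` advances to the next Monday; 2011-04-26 is a Tuesday, so it moves forward to 2011-05-02.

2011-05-02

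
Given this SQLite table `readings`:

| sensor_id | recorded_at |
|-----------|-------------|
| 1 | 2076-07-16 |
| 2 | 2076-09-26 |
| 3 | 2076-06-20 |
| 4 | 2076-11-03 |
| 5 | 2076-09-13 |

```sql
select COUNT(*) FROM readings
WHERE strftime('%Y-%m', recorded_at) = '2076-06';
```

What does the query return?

1

Rows with year-month 2076-06: 2076-06-20 → 1.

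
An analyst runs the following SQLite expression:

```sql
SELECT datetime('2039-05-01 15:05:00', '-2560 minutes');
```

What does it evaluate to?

2039-04-29 20:25:00

2560 minutes = 42h 40m; -2560 minutes from 2039-05-01 15:05:00 is 2039-04-29 20:25:00 (crosses midnight).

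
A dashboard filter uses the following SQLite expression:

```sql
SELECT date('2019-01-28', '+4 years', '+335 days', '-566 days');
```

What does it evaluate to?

2022-06-11

Adding +4 years to 2019-01-28 gives 2023-01-28.
Applying '+335 days' to 2023-01-28: counting 335 days forward gives 2023-12-29.
Applying '-566 days' to 2023-12-29: counting 566 days back gives 2022-06-11.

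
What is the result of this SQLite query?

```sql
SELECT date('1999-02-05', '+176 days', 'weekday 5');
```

Applying '+176 days' to 1999-02-05: counting 176 days forward gives 1999-07-31.
`weekday 5` advances to the next Friday; 1999-07-31 is a Saturday, so it moves forward to 1999-08-06.

1999-08-06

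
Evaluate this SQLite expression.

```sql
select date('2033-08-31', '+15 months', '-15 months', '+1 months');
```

2033-10-01

Adding +15 months to 2033-08-31 targets 2034-11-31. November 2034 has only 30 days, so SQLite normalizes the 1-day overflow forward to 2034-12-01.
Adding -15 months to 2034-12-01 gives 2033-09-01.
Adding +1 month to 2033-09-01 gives 2033-10-01.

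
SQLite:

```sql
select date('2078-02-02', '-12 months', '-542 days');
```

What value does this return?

2075-08-10

Adding -12 months to 2078-02-02 gives 2077-02-02.
Applying '-542 days' to 2077-02-02: counting 542 days back gives 2075-08-10.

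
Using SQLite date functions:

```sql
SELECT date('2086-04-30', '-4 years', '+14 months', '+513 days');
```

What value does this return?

2084-11-24

Adding -4 years to 2086-04-30 gives 2082-04-30.
Adding +14 months to 2082-04-30 gives 2083-06-30.
Applying '+513 days' to 2083-06-30: counting 513 days forward gives 2084-11-24.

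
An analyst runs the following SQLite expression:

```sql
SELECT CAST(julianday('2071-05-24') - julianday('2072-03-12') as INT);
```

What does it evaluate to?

7 days remain in May 2071 after the 24th (31 − 24).
Full months from June 2071 through February 2072 contribute their day counts.
Then 12 days into March 2072.
Total: 7 + 30 + 31 + 31 + 30 + 31 + 30 + 31 + 31 + 29 + 12 = 293.
The subtraction is earlier − later, so the result is −293 → -293.

-293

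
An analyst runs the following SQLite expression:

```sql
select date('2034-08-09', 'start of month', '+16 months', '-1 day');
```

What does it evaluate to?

2035-11-30

`start of month` rewinds 2034-08-09 to 2034-08-01.
Adding +16 months to 2034-08-01 gives 2035-12-01.
Going back 1 day from 2035-12-01 reaches 2035-11-30 (last day of November, 30 days).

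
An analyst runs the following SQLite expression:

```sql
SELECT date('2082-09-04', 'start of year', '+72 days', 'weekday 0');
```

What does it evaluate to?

2082-03-15

`start of year` rewinds 2082-09-04 to 2082-01-01.
Applying '+72 days' to 2082-01-01: counting 72 days forward gives 2082-03-14.
`weekday 0` advances to the next Sunday; 2082-03-14 is a Saturday, so it moves forward to 2082-03-15.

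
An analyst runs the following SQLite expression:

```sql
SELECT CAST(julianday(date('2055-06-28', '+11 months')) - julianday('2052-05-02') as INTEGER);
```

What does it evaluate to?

Adding +11 months to 2055-06-28 gives 2056-05-28.
29 days remain in May 2052 after the 2nd (31 − 2).
Full months from June 2052 through April 2056 contribute their day counts.
Then 28 days into May 2056.
Total: 29 + 30 + 31 + 31 + 30 + 31 + 30 + 31 + 31 + 28 + 31 + 30 + 31 + 30 + 31 + 31 + 30 + 31 + 30 + 31 + 31 + 28 + 31 + 30 + 31 + 30 + 31 + 31 + 30 + 31 + 30 + 31 + 31 + 28 + 31 + 30 + 31 + 30 + 31 + 31 + 30 + 31 + 30 + 31 + 31 + 29 + 31 + 30 + 28 = 1487.

1487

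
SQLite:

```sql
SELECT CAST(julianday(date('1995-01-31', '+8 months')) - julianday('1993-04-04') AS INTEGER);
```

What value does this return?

Adding +8 months to 1995-01-31 targets 1995-09-31. September 1995 has only 30 days, so SQLite normalizes the 1-day overflow forward to 1995-10-01.
26 days remain in April 1993 after the 4th (30 − 4).
Full months from May 1993 through September 1995 contribute their day counts.
Then 1 day into October 1995.
Total: 26 + 31 + 30 + 31 + 31 + 30 + 31 + 30 + 31 + 31 + 28 + 31 + 30 + 31 + 30 + 31 + 31 + 30 + 31 + 30 + 31 + 31 + 28 + 31 + 30 + 31 + 30 + 31 + 31 + 30 + 1 = 910.

910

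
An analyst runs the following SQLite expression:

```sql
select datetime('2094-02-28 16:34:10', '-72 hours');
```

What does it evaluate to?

-72 hours from 2094-02-28 16:34:10 is 2094-02-25 16:34:10 (crosses midnight).

2094-02-25 16:34:10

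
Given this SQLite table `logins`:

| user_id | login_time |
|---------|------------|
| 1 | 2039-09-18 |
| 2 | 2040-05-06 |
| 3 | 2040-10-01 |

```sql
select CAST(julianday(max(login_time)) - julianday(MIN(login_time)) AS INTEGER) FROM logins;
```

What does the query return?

MIN = 2039-09-18, MAX = 2040-10-01.
12 days remain in September 2039 after the 18th (30 − 18).
Full months from October 2039 through September 2040 contribute their day counts.
Then 1 day into October 2040.
Total: 12 + 31 + 30 + 31 + 31 + 29 + 31 + 30 + 31 + 30 + 31 + 31 + 30 + 1 = 379.

379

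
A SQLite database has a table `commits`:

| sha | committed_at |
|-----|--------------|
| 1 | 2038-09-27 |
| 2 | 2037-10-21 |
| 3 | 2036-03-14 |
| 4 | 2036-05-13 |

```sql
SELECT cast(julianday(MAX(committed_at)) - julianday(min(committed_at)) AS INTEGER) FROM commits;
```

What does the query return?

927

MIN = 2036-03-14, MAX = 2038-09-27.
17 days remain in March 2036 after the 14th (31 − 14).
Full months from April 2036 through August 2038 contribute their day counts.
Then 27 days into September 2038.
Total: 17 + 30 + 31 + 30 + 31 + 31 + 30 + 31 + 30 + 31 + 31 + 28 + 31 + 30 + 31 + 30 + 31 + 31 + 30 + 31 + 30 + 31 + 31 + 28 + 31 + 30 + 31 + 30 + 31 + 31 + 27 = 927.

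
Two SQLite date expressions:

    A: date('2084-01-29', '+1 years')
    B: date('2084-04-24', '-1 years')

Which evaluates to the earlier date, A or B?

A = 2085-01-29.
B = 2083-04-24.
B is earlier.

B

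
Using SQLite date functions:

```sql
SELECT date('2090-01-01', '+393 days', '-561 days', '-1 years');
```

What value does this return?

2088-07-17

Applying '+393 days' to 2090-01-01: counting 393 days forward gives 2091-01-29.
Applying '-561 days' to 2091-01-29: counting 561 days back gives 2089-07-17.
Adding -1 year to 2089-07-17 gives 2088-07-17.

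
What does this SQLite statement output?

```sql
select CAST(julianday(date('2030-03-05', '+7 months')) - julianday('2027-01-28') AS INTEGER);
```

Adding +7 months to 2030-03-05 gives 2030-10-05.
3 days remain in January 2027 after the 28th (31 − 28).
Full months from February 2027 through September 2030 contribute their day counts.
Then 5 days into October 2030.
Total: 3 + 28 + 31 + 30 + 31 + 30 + 31 + 31 + 30 + 31 + 30 + 31 + 31 + 29 + 31 + 30 + 31 + 30 + 31 + 31 + 30 + 31 + 30 + 31 + 31 + 28 + 31 + 30 + 31 + 30 + 31 + 31 + 30 + 31 + 30 + 31 + 31 + 28 + 31 + 30 + 31 + 30 + 31 + 31 + 30 + 5 = 1346.

1346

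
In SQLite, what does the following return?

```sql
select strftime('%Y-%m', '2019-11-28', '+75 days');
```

2020-02

First apply '+75 days': 2019-11-28 → 2020-02-11.
`%Y-%m` extracts the year-month: 2020-02.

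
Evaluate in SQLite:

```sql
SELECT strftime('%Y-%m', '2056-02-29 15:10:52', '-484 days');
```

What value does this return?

First apply '-484 days': 2056-02-29 15:10:52 → 2054-11-02 15:10:52.
`%Y-%m` extracts the year-month: 2054-11.

2054-11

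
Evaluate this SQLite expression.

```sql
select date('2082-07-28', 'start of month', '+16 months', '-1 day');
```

`start of month` rewinds 2082-07-28 to 2082-07-01.
Adding +16 months to 2082-07-01 gives 2083-11-01.
Going back 1 day from 2083-11-01 reaches 2083-10-31 (last day of October, 31 days).

2083-10-31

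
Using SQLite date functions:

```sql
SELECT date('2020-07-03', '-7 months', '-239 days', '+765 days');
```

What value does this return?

Adding -7 months to 2020-07-03 gives 2019-12-03.
Applying '-239 days' to 2019-12-03: counting 239 days back gives 2019-04-08.
Applying '+765 days' to 2019-04-08: counting 765 days forward gives 2021-05-12.

2021-05-12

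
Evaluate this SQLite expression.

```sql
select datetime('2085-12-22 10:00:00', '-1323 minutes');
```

1323 minutes = 22h 3m; -1323 minutes from 2085-12-22 10:00:00 is 2085-12-21 11:57:00 (crosses midnight).

2085-12-21 11:57:00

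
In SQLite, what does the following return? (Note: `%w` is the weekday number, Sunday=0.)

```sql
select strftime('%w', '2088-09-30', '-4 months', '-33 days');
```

2

First apply '-4 months', '-33 days': 2088-09-30 → 2088-04-27.
2088-04-27 is a Tuesday; with Sunday=0 that is 2.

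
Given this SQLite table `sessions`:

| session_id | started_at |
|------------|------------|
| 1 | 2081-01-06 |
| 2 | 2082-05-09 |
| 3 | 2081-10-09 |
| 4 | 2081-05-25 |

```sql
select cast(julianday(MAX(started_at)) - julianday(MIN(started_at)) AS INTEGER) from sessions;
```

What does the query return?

488

MIN = 2081-01-06, MAX = 2082-05-09.
25 days remain in January 2081 after the 6th (31 − 6).
Full months from February 2081 through April 2082 contribute their day counts.
Then 9 days into May 2082.
Total: 25 + 28 + 31 + 30 + 31 + 30 + 31 + 31 + 30 + 31 + 30 + 31 + 31 + 28 + 31 + 30 + 9 = 488.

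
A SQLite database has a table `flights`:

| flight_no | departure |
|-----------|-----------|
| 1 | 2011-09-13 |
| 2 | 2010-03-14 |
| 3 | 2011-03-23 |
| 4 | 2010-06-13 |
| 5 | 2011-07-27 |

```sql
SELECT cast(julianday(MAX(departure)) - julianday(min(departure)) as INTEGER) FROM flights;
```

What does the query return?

548

MIN = 2010-03-14, MAX = 2011-09-13.
17 days remain in March 2010 after the 14th (31 − 14).
Full months from April 2010 through August 2011 contribute their day counts.
Then 13 days into September 2011.
Total: 17 + 30 + 31 + 30 + 31 + 31 + 30 + 31 + 30 + 31 + 31 + 28 + 31 + 30 + 31 + 30 + 31 + 31 + 13 = 548.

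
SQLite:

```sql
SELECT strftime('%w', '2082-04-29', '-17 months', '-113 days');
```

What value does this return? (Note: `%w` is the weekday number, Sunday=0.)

4

First apply '-17 months', '-113 days': 2082-04-29 → 2080-08-08.
2080-08-08 is a Thursday; with Sunday=0 that is 4.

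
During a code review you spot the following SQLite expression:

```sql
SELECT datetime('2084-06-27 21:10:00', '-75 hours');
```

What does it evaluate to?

-75 hours from 2084-06-27 21:10:00 is 2084-06-24 18:10:00 (crosses midnight).

2084-06-24 18:10:00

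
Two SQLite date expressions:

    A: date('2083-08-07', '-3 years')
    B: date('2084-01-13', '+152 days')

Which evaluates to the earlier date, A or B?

A

A = 2080-08-07.
B = 2084-06-13.
A is earlier.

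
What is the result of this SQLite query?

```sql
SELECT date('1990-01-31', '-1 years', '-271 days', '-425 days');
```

1987-03-07

Adding -1 year to 1990-01-31 gives 1989-01-31.
Applying '-271 days' to 1989-01-31: counting 271 days back gives 1988-05-05.
Applying '-425 days' to 1988-05-05: counting 425 days back gives 1987-03-07.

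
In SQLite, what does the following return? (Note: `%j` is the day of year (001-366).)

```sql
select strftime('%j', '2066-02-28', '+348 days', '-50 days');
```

357

First apply '+348 days', '-50 days': 2066-02-28 → 2066-12-23.
Day-of-year for 2066-12-23: days since 2066-01-01 inclusive = 357, zero-padded to 357.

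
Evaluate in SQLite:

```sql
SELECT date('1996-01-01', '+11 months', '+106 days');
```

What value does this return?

1997-03-17

Adding +11 months to 1996-01-01 gives 1996-12-01.
Applying '+106 days' to 1996-12-01: counting 106 days forward gives 1997-03-17.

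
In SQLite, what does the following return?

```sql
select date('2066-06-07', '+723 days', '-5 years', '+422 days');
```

Applying '+723 days' to 2066-06-07: counting 723 days forward gives 2068-05-30.
Adding -5 years to 2068-05-30 gives 2063-05-30.
Applying '+422 days' to 2063-05-30: counting 422 days forward gives 2064-07-25.

2064-07-25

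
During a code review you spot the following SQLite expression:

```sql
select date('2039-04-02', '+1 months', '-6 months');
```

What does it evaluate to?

2038-11-02

Adding +1 month to 2039-04-02 gives 2039-05-02.
Adding -6 months to 2039-05-02 gives 2038-11-02.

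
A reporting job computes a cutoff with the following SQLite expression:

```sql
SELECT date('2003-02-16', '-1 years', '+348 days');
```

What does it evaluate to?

2003-01-30

Adding -1 year to 2003-02-16 gives 2002-02-16.
Applying '+348 days' to 2002-02-16: counting 348 days forward gives 2003-01-30.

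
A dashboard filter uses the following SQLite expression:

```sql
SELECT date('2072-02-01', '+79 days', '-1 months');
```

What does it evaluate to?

Applying '+79 days' to 2072-02-01: counting 79 days forward gives 2072-04-20.
Adding -1 month to 2072-04-20 gives 2072-03-20.

2072-03-20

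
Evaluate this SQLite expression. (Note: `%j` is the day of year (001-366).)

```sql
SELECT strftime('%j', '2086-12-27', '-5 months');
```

First apply '-5 months': 2086-12-27 → 2086-07-27.
Day-of-year for 2086-07-27: days since 2086-01-01 inclusive = 208, zero-padded to 208.

208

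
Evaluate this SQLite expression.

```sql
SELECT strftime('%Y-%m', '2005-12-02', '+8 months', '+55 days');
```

First apply '+8 months', '+55 days': 2005-12-02 → 2006-09-26.
`%Y-%m` extracts the year-month: 2006-09.

2006-09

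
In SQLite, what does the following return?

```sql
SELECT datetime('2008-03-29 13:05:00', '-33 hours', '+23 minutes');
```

-33 hours from 2008-03-29 13:05:00 is 2008-03-28 04:05:00 (crosses midnight).
+23 minutes from 2008-03-28 04:05:00 is 2008-03-28 04:28:00.

2008-03-28 04:28:00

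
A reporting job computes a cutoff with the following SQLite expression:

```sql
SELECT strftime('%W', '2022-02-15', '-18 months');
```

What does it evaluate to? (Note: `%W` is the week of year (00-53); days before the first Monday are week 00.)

32

First apply '-18 months': 2022-02-15 → 2020-08-15.
2020-08-15 is a Saturday. SQLite's %W counts Mondays since the year started; the result is 32.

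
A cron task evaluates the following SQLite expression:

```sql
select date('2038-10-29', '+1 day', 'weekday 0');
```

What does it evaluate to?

Advancing 1 more day within October lands on 2038-10-30.
`weekday 0` advances to the next Sunday; 2038-10-30 is a Saturday, so it moves forward to 2038-10-31.

2038-10-31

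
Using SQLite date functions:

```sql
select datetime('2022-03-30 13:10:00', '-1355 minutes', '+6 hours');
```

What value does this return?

1355 minutes = 22h 35m; -1355 minutes from 2022-03-30 13:10:00 is 2022-03-29 14:35:00 (crosses midnight).
+6 hours from 2022-03-29 14:35:00 is 2022-03-29 20:35:00.

2022-03-29 20:35:00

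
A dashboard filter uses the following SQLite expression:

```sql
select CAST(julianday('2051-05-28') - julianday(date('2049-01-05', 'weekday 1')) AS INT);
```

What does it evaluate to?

867

`weekday 1` advances to the next Monday; 2049-01-05 is a Tuesday, so it moves forward to 2049-01-11.
20 days remain in January 2049 after the 11th (31 − 11).
Full months from February 2049 through April 2051 contribute their day counts.
Then 28 days into May 2051.
Total: 20 + 28 + 31 + 30 + 31 + 30 + 31 + 31 + 30 + 31 + 30 + 31 + 31 + 28 + 31 + 30 + 31 + 30 + 31 + 31 + 30 + 31 + 30 + 31 + 31 + 28 + 31 + 30 + 28 = 867.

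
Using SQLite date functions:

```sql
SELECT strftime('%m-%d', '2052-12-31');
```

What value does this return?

`%m-%d` extracts the month-day: 12-31.

12-31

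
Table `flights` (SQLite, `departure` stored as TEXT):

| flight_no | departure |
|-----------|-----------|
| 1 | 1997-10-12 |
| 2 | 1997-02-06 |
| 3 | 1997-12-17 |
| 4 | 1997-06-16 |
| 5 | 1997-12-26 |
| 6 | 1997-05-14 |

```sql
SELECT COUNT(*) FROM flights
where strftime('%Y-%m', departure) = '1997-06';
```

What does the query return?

1

Rows with year-month 1997-06: 1997-06-16 → 1.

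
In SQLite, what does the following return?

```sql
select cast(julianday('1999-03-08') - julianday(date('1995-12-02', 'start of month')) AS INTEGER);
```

`start of month` rewinds 1995-12-02 to 1995-12-01.
30 days remain in December 1995 after the 1st (31 − 1).
Full months from January 1996 through February 1999 contribute their day counts.
Then 8 days into March 1999.
Total: 30 + 31 + 29 + 31 + 30 + 31 + 30 + 31 + 31 + 30 + 31 + 30 + 31 + 31 + 28 + 31 + 30 + 31 + 30 + 31 + 31 + 30 + 31 + 30 + 31 + 31 + 28 + 31 + 30 + 31 + 30 + 31 + 31 + 30 + 31 + 30 + 31 + 31 + 28 + 8 = 1193.

1193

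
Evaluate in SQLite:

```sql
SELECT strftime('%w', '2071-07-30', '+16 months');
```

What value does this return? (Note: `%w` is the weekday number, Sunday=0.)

3

First apply '+16 months': 2071-07-30 → 2072-11-30.
2072-11-30 is a Wednesday; with Sunday=0 that is 3.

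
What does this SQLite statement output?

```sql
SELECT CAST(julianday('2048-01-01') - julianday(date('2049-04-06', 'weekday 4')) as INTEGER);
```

-463

`weekday 4` advances to the next Thursday; 2049-04-06 is a Tuesday, so it moves forward to 2049-04-08.
30 days remain in January 2048 after the 1st (31 − 1).
Full months from February 2048 through March 2049 contribute their day counts.
Then 8 days into April 2049.
Total: 30 + 29 + 31 + 30 + 31 + 30 + 31 + 31 + 30 + 31 + 30 + 31 + 31 + 28 + 31 + 8 = 463.
The subtraction is earlier − later, so the result is −463 → -463.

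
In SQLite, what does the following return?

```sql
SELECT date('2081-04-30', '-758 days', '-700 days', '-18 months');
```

2075-11-03

Applying '-758 days' to 2081-04-30: counting 758 days back gives 2079-04-03.
Applying '-700 days' to 2079-04-03: counting 700 days back gives 2077-05-03.
Adding -18 months to 2077-05-03 gives 2075-11-03.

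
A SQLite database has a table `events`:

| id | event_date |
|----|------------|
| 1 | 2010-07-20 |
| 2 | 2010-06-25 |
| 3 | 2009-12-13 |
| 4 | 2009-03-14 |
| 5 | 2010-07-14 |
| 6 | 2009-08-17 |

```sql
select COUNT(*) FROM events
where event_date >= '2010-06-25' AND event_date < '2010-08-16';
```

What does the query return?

Rows in [2010-06-25, 2010-08-16): 2010-07-20, 2010-06-25, 2010-07-14 → 3 rows.

3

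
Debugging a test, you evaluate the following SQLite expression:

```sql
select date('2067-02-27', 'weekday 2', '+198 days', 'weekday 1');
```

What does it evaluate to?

`weekday 2` advances to the next Tuesday; 2067-02-27 is a Sunday, so it moves forward to 2067-03-01.
Applying '+198 days' to 2067-03-01: counting 198 days forward gives 2067-09-15.
`weekday 1` advances to the next Monday; 2067-09-15 is a Thursday, so it moves forward to 2067-09-19.

2067-09-19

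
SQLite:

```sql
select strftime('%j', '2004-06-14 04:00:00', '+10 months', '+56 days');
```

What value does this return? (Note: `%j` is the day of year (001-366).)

First apply '+10 months', '+56 days': 2004-06-14 04:00:00 → 2005-06-09 04:00:00.
Day-of-year for 2005-06-09: days since 2005-01-01 inclusive = 160, zero-padded to 160.

160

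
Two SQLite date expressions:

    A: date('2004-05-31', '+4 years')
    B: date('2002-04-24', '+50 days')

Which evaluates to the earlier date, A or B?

A = 2008-05-31.
B = 2002-06-13.
B is earlier.

B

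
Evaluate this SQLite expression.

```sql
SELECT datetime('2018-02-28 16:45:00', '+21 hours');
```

2018-03-01 13:45:00

+21 hours from 2018-02-28 16:45:00 is 2018-03-01 13:45:00 (crosses midnight).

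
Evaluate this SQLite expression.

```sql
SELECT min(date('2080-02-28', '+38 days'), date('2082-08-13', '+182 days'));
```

2080-04-06

date('2080-02-28', '+38 days') → 2080-04-06.
date('2082-08-13', '+182 days') → 2083-02-11.
Earlier of the two is 2080-04-06.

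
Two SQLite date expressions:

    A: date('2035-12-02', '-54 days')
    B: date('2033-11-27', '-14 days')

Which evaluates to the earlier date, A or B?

B

A = 2035-10-09.
B = 2033-11-13.
B is earlier.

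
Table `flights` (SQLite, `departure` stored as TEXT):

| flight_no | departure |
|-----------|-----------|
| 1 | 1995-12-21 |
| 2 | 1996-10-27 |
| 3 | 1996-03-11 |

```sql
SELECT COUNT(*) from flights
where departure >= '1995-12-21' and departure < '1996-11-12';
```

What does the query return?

3

Rows in [1995-12-21, 1996-11-12): 1995-12-21, 1996-10-27, 1996-03-11 → 3 rows.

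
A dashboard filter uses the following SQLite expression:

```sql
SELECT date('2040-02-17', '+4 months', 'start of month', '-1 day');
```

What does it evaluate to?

2040-05-31

Adding +4 months to 2040-02-17 gives 2040-06-17.
`start of month` rewinds 2040-06-17 to 2040-06-01.
Going back 1 day from 2040-06-01 reaches 2040-05-31 (last day of May, 31 days).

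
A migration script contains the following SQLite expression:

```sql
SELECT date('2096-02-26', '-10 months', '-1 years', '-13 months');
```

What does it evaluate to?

2093-03-26

Adding -10 months to 2096-02-26 gives 2095-04-26.
Adding -1 year to 2095-04-26 gives 2094-04-26.
Adding -13 months to 2094-04-26 gives 2093-03-26.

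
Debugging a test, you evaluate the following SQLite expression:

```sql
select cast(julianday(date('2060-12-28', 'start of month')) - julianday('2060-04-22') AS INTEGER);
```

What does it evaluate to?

`start of month` rewinds 2060-12-28 to 2060-12-01.
8 days remain in April 2060 after the 22nd (30 − 22).
Full months from May 2060 through November 2060 contribute their day counts.
Then 1 day into December 2060.
Total: 8 + 31 + 30 + 31 + 31 + 30 + 31 + 30 + 1 = 223.

223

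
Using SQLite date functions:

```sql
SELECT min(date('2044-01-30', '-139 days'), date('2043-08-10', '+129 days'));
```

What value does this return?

date('2044-01-30', '-139 days') → 2043-09-13.
date('2043-08-10', '+129 days') → 2043-12-17.
Earlier of the two is 2043-09-13.

2043-09-13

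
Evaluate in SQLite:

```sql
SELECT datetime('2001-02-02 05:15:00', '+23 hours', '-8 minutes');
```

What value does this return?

2001-02-03 04:07:00

+23 hours from 2001-02-02 05:15:00 is 2001-02-03 04:15:00 (crosses midnight).
-8 minutes from 2001-02-03 04:15:00 is 2001-02-03 04:07:00.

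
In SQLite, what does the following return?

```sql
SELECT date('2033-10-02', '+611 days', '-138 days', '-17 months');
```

2033-08-18

Applying '+611 days' to 2033-10-02: counting 611 days forward gives 2035-06-05.
Applying '-138 days' to 2035-06-05: counting 138 days back gives 2035-01-18.
Adding -17 months to 2035-01-18 gives 2033-08-18.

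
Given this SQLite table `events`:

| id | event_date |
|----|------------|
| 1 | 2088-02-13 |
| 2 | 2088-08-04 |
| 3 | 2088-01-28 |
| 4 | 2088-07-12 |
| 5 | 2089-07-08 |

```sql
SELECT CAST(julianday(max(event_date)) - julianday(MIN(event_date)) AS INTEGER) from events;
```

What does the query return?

MIN = 2088-01-28, MAX = 2089-07-08.
3 days remain in January 2088 after the 28th (31 − 28).
Full months from February 2088 through June 2089 contribute their day counts.
Then 8 days into July 2089.
Total: 3 + 29 + 31 + 30 + 31 + 30 + 31 + 31 + 30 + 31 + 30 + 31 + 31 + 28 + 31 + 30 + 31 + 30 + 8 = 527.

527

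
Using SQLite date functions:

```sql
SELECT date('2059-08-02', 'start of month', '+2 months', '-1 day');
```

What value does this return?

2059-09-30

`start of month` rewinds 2059-08-02 to 2059-08-01.
Adding +2 months to 2059-08-01 gives 2059-10-01.
Going back 1 day from 2059-10-01 reaches 2059-09-30 (last day of September, 30 days).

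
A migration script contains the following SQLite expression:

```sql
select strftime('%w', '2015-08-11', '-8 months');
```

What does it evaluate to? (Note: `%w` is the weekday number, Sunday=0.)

4

First apply '-8 months': 2015-08-11 → 2014-12-11.
2014-12-11 is a Thursday; with Sunday=0 that is 4.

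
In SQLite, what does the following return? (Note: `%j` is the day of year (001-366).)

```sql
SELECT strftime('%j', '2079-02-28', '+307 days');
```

First apply '+307 days': 2079-02-28 → 2080-01-01.
Day-of-year for 2080-01-01: days since 2080-01-01 inclusive = 1, zero-padded to 001.

001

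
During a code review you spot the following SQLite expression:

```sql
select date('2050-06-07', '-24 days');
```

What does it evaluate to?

2050-05-14

Going back 7 days from 2050-06-07 reaches 2050-05-31 (last day of May, 31 days).
Going back 17 days within May lands on 2050-05-14.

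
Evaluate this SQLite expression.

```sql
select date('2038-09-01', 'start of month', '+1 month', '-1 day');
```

2038-09-30

`start of month` rewinds 2038-09-01 to 2038-09-01.
Adding +1 month to 2038-09-01 gives 2038-10-01.
Going back 1 day from 2038-10-01 reaches 2038-09-30 (last day of September, 30 days).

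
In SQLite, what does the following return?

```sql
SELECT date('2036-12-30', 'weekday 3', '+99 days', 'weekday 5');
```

`weekday 3` advances to the next Wednesday; 2036-12-30 is a Tuesday, so it moves forward to 2036-12-31.
Applying '+99 days' to 2036-12-31: counting 99 days forward gives 2037-04-09.
`weekday 5` advances to the next Friday; 2037-04-09 is a Thursday, so it moves forward to 2037-04-10.

2037-04-10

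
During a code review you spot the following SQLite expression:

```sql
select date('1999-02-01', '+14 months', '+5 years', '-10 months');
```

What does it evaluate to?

2004-06-01

Adding +14 months to 1999-02-01 gives 2000-04-01.
Adding +5 years to 2000-04-01 gives 2005-04-01.
Adding -10 months to 2005-04-01 gives 2004-06-01.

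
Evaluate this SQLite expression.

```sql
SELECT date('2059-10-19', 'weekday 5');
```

`weekday 5` advances to the next Friday; 2059-10-19 is a Sunday, so it moves forward to 2059-10-24.

2059-10-24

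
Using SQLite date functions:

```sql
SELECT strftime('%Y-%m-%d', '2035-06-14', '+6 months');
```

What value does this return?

First apply '+6 months': 2035-06-14 → 2035-12-14.
`%Y-%m-%d` extracts the ISO date: 2035-12-14.

2035-12-14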